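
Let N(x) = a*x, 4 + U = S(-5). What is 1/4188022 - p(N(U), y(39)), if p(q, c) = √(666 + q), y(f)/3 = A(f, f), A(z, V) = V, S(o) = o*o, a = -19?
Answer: 1/4188022 - √267 ≈ -16.340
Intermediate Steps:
S(o) = o²
U = 21 (U = -4 + (-5)² = -4 + 25 = 21)
y(f) = 3*f
N(x) = -19*x
1/4188022 - p(N(U), y(39)) = 1/4188022 - √(666 - 19*21) = 1/4188022 - √(666 - 399) = 1/4188022 - √267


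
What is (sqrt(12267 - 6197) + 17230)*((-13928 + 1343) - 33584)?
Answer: -795491870 - 46169*sqrt(6070) ≈ -7.9909e+8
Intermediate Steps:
(sqrt(12267 - 6197) + 17230)*((-13928 + 1343) - 33584) = (sqrt(6070) + 17230)*(-12585 - 33584) = (17230 + sqrt(6070))*(-46169) = -795491870 - 46169*sqrt(6070)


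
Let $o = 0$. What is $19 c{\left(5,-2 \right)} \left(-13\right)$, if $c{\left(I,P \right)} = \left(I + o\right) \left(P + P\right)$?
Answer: $4940$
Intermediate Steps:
$c{\left(I,P \right)} = 2 I P$ ($c{\left(I,P \right)} = \left(I + 0\right) \left(P + P\right) = I 2 P = 2 I P$)
$19 c{\left(5,-2 \right)} \left(-13\right) = 19 \cdot 2 \cdot 5 \left(-2\right) \left(-13\right) = 19 \left(-20\right) \left(-13\right) = \left(-380\right) \left(-13\right) = 4940$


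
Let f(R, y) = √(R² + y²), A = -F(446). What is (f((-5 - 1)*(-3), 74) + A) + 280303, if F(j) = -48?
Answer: 280351 + 10*√58 ≈ 2.8043e+5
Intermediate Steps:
A = 48 (A = -1*(-48) = 48)
(f((-5 - 1)*(-3), 74) + A) + 280303 = (√(((-5 - 1)*(-3))² + 74²) + 48) + 280303 = (√((-6*(-3))² + 5476) + 48) + 280303 = (√(18² + 5476) + 48) + 280303 = (√(324 + 5476) + 48) + 280303 = (√5800 + 48) + 280303 = (10*√58 + 48) + 280303 = (48 + 10*√58) + 280303 = 280351 + 10*√58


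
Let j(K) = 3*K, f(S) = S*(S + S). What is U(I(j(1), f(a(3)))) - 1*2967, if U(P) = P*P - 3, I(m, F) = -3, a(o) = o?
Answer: -2961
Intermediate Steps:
f(S) = 2*S² (f(S) = S*(2*S) = 2*S²)
U(P) = -3 + P² (U(P) = P² - 3 = -3 + P²)
U(I(j(1), f(a(3)))) - 1*2967 = (-3 + (-3)²) - 1*2967 = (-3 + 9) - 2967 = 6 - 2967 = -2961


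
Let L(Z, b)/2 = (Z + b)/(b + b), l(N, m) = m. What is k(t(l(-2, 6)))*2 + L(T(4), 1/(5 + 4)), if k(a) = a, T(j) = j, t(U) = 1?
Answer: 39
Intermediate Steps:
L(Z, b) = (Z + b)/b (L(Z, b) = 2*((Z + b)/(b + b)) = 2*((Z + b)/((2*b))) = 2*((Z + b)*(1/(2*b))) = 2*((Z + b)/(2*b)) = (Z + b)/b)
k(t(l(-2, 6)))*2 + L(T(4), 1/(5 + 4)) = 1*2 + (4 + 1/(5 + 4))/(1/(5 + 4)) = 2 + (4 + 1/9)/(1/9) = 2 + (4 + ⅑)/(⅑) = 2 + 9*(37/9) = 2 + 37 = 39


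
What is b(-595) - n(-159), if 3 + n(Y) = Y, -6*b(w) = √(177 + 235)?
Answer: 162 - √103/3 ≈ 158.62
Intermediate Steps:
b(w) = -√103/3 (b(w) = -√(177 + 235)/6 = -√103/3)
n(Y) = -3 + Y
b(-595) - n(-159) = -√103/3 - (-3 - 159) = -√103/3 - 1*(-162) = -√103/3 + 162 = 162 - √103/3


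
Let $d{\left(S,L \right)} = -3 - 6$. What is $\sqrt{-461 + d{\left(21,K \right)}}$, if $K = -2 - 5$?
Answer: $i \sqrt{470} \approx 21.679 i$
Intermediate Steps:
$K = -7$
$d{\left(S,L \right)} = -9$ ($d{\left(S,L \right)} = -3 - 6 = -9$)
$\sqrt{-461 + d{\left(21,K \right)}} = \sqrt{-461 - 9} = \sqrt{-470} = i \sqrt{470}$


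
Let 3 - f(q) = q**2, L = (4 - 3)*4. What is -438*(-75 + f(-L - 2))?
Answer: 47304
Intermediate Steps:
L = 4 (L = 1*4 = 4)
f(q) = 3 - q**2
-438*(-75 + f(-L - 2)) = -438*(-75 + (3 - (-1*4 - 2)**2)) = -438*(-75 + (3 - (-4 - 2)**2)) = -438*(-75 + (3 - 1*(-6)**2)) = -438*(-75 + (3 - 1*36)) = -438*(-75 + (3 - 36)) = -438*(-75 - 33) = -438*(-108) = 47304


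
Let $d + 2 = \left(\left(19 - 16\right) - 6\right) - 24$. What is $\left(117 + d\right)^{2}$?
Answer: $7744$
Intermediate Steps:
$d = -29$ ($d = -2 + \left(\left(\left(19 - 16\right) - 6\right) - 24\right) = -2 + \left(\left(3 - 6\right) - 24\right) = -2 - 27 = -29$)
$\left(117 + d\right)^{2} = \left(117 - 29\right)^{2} = 88^{2} = 7744$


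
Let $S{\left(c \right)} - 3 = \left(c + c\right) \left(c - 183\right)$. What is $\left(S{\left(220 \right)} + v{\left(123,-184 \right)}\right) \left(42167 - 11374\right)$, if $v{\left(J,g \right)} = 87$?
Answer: $504081410$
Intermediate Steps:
$S{\left(c \right)} = 3 + 2 c \left(-183 + c\right)$ ($S{\left(c \right)} = 3 + \left(c + c\right) \left(c - 183\right) = 3 + 2 c \left(-183 + c\right)$)
$\left(S{\left(220 \right)} + v{\left(123,-184 \right)}\right) \left(42167 - 11374\right) = \left(\left(3 - 80520 + 2 \cdot 220^{2}\right) + 87\right) \left(42167 - 11374\right) = \left(\left(3 - 80520 + 2 \cdot 48400\right) + 87\right) 30793 = \left(\left(3 - 80520 + 96800\right) + 87\right) 30793 = \left(16283 + 87\right) 30793 = 16370 \cdot 30793 = 504081410$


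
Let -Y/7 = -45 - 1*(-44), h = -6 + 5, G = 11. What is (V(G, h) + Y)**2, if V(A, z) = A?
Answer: 324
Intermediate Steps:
h = -1
Y = 7 (Y = -7*(-45 - 1*(-44)) = -7*(-45 + 44) = -7*(-1) = 7)
(V(G, h) + Y)**2 = (11 + 7)**2 = 18**2 = 324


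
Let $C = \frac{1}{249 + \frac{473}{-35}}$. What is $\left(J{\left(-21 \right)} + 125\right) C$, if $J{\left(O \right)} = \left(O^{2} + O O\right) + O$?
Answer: $\frac{17255}{4121} \approx 4.1871$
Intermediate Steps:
$C = \frac{35}{8242}$ ($C = \frac{1}{249 + 473 \left(- \frac{1}{35}\right)} = \frac{1}{249 - \frac{473}{35}} = \frac{1}{\frac{8242}{35}} = \frac{35}{8242} \approx 0.0042465$)
$J{\left(O \right)} = O + 2 O^{2}$ ($J{\left(O \right)} = \left(O^{2} + O^{2}\right) + O = 2 O^{2} + O = O + 2 O^{2}$)
$\left(J{\left(-21 \right)} + 125\right) C = \left(- 21 \left(1 + 2 \left(-21\right)\right) + 125\right) \frac{35}{8242} = \left(- 21 \left(1 - 42\right) + 125\right) \frac{35}{8242} = \left(\left(-21\right) \left(-41\right) + 125\right) \frac{35}{8242} = \left(861 + 125\right) \frac{35}{8242} = 986 \cdot \frac{35}{8242} = \frac{17255}{4121}$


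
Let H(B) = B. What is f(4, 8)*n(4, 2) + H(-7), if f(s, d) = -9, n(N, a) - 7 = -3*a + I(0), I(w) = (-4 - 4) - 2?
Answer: 74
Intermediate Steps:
I(w) = -10 (I(w) = -8 - 2 = -10)
n(N, a) = -3 - 3*a (n(N, a) = 7 + (-3*a - 10) = 7 + (-10 - 3*a) = -3 - 3*a)
f(4, 8)*n(4, 2) + H(-7) = -9*(-3 - 3*2) - 7 = -9*(-3 - 6) - 7 = -9*(-9) - 7 = 81 - 7 = 74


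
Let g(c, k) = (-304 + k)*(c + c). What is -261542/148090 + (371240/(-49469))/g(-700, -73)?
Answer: -13603283118/7702372769 ≈ -1.7661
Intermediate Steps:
g(c, k) = 2*c*(-304 + k) (g(c, k) = (-304 + k)*(2*c) = 2*c*(-304 + k))
-261542/148090 + (371240/(-49469))/g(-700, -73) = -261542/148090 + (371240/(-49469))/((2*(-700)*(-304 - 73))) = -261542*1/148090 + (371240*(-1/49469))/((2*(-700)*(-377))) = -521/295 - 371240/49469/527800 = -521/295 - 371240/49469*1/527800 = -521/295 - 9281/652743455 = -13603283118/7702372769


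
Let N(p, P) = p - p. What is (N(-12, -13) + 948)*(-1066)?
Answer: -1010568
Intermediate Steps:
N(p, P) = 0
(N(-12, -13) + 948)*(-1066) = (0 + 948)*(-1066) = 948*(-1066) = -1010568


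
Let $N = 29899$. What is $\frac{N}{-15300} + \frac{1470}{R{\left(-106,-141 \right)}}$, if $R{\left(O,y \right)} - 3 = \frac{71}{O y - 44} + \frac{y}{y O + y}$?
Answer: $\frac{35051765474983}{71706249900} \approx 488.82$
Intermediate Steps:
$R{\left(O,y \right)} = 3 + \frac{71}{-44 + O y} + \frac{y}{y + O y}$ ($R{\left(O,y \right)} = 3 + \left(\frac{71}{O y - 44} + \frac{y}{y O + y}\right) = 3 + \left(\frac{71}{-44 + O y} + \frac{y}{O y + y}\right) = 3 + \left(\frac{71}{-44 + O y} + \frac{y}{y + O y}\right) = 3 + \frac{71}{-44 + O y} + \frac{y}{y + O y}$)
$\frac{N}{-15300} + \frac{1470}{R{\left(-106,-141 \right)}} = \frac{29899}{-15300} + \frac{1470}{\frac{1}{-44 - -4664 - -14946 - 141 \left(-106\right)^{2}} \left(-105 - -6466 + 3 \left(-141\right) \left(-106\right)^{2} + 4 \left(-106\right) \left(-141\right)\right)} = 29899 \left(- \frac{1}{15300}\right) + \frac{1470}{\frac{1}{-44 + 4664 + 14946 - 1584276} \left(-105 + 6466 + 3 \left(-141\right) 11236 + 59784\right)} = - \frac{29899}{15300} + \frac{1470}{\frac{1}{-44 + 4664 + 14946 - 1584276} \left(-105 + 6466 - 4752828 + 59784\right)} = - \frac{29899}{15300} + \frac{1470}{\frac{1}{-1564710} \left(-4686683\right)} = - \frac{29899}{15300} + \frac{1470}{\left(- \frac{1}{1564710}\right) \left(-4686683\right)} = - \frac{29899}{15300} + \frac{1470}{\frac{4686683}{1564710}} = - \frac{29899}{15300} + 1470 \cdot \frac{1564710}{4686683} = - \frac{29899}{15300} + \frac{2300123700}{4686683} = \frac{35051765474983}{71706249900}$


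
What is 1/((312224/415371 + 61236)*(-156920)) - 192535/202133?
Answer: -69862419315565100213/73345108172385752800 ≈ -0.95252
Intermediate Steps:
1/((312224/415371 + 61236)*(-156920)) - 192535/202133 = -1/156920/(312224*(1/415371) + 61236) - 192535*1/202133 = -1/156920/(28384/37761 + 61236) - 192535/202133 = -1/156920/(2312360980/37761) - 192535/202133 = (37761/2312360980)*(-1/156920) - 192535/202133 = -37761/362855684981600 - 192535/202133 = -69862419315565100213/73345108172385752800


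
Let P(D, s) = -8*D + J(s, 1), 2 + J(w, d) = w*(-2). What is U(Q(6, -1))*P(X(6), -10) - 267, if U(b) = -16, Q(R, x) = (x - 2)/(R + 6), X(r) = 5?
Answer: 85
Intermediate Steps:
Q(R, x) = (-2 + x)/(6 + R)
J(w, d) = -2 - 2*w (J(w, d) = -2 + w*(-2) = -2 - 2*w)
P(D, s) = -2 - 8*D - 2*s (P(D, s) = -8*D + (-2 - 2*s) = -2 - 8*D - 2*s)
U(Q(6, -1))*P(X(6), -10) - 267 = -16*(-2 - 8*5 - 2*(-10)) - 267 = -16*(-2 - 40 + 20) - 267 = -16*(-22) - 267 = 352 - 267 = 85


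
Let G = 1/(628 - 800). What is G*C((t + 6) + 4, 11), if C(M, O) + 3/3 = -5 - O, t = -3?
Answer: 17/172 ≈ 0.098837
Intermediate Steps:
G = -1/172 (G = 1/(-172) = -1/172 ≈ -0.0058140)
C(M, O) = -6 - O (C(M, O) = -1 + (-5 - O) = -6 - O)
G*C((t + 6) + 4, 11) = -(-6 - 1*11)/172 = -(-6 - 11)/172 = -1/172*(-17) = 17/172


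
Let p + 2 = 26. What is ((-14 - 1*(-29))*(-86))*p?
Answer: -30960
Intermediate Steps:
p = 24 (p = -2 + 26 = 24)
((-14 - 1*(-29))*(-86))*p = ((-14 - 1*(-29))*(-86))*24 = ((-14 + 29)*(-86))*24 = (15*(-86))*24 = -1290*24 = -30960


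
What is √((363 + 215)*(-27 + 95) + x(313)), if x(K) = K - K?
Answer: 34*√34 ≈ 198.25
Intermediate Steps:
x(K) = 0
√((363 + 215)*(-27 + 95) + x(313)) = √((363 + 215)*(-27 + 95) + 0) = √(578*68 + 0) = √(39304 + 0) = √39304 = 34*√34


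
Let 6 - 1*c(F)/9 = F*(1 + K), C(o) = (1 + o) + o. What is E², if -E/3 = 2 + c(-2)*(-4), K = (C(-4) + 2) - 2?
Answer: 427716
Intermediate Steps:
C(o) = 1 + 2*o
K = -7 (K = ((1 + 2*(-4)) + 2) - 2 = ((1 - 8) + 2) - 2 = (-7 + 2) - 2 = -5 - 2 = -7)
c(F) = 54 + 54*F (c(F) = 54 - 9*F*(1 - 7) = 54 - 9*F*(-6) = 54 - (-54)*F = 54 + 54*F)
E = -654 (E = -3*(2 + (54 + 54*(-2))*(-4)) = -3*(2 + (54 - 108)*(-4)) = -3*(2 - 54*(-4)) = -3*(2 + 216) = -3*218 = -654)
E² = (-654)² = 427716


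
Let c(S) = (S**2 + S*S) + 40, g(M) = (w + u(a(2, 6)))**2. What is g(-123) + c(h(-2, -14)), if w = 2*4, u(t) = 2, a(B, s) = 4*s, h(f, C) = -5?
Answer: 190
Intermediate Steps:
w = 8
g(M) = 100 (g(M) = (8 + 2)**2 = 10**2 = 100)
c(S) = 40 + 2*S**2 (c(S) = (S**2 + S**2) + 40 = 2*S**2 + 40 = 40 + 2*S**2)
g(-123) + c(h(-2, -14)) = 100 + (40 + 2*(-5)**2) = 100 + (40 + 2*25) = 100 + (40 + 50) = 100 + 90 = 190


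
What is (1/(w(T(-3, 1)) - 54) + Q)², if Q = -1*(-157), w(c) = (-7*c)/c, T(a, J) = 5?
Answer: 91699776/3721 ≈ 24644.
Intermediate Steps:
w(c) = -7
Q = 157
(1/(w(T(-3, 1)) - 54) + Q)² = (1/(-7 - 54) + 157)² = (1/(-61) + 157)² = (-1/61 + 157)² = (9576/61)² = 91699776/3721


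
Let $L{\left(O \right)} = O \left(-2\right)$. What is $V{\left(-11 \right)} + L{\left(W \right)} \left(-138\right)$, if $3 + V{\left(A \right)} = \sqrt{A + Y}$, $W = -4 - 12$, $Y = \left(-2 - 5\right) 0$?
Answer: $-4419 + i \sqrt{11} \approx -4419.0 + 3.3166 i$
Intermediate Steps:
$Y = 0$ ($Y = \left(-7\right) 0 = 0$)
$W = -16$ ($W = -4 - 12 = -16$)
$V{\left(A \right)} = -3 + \sqrt{A}$ ($V{\left(A \right)} = -3 + \sqrt{A + 0} = -3 + \sqrt{A}$)
$L{\left(O \right)} = - 2 O$
$V{\left(-11 \right)} + L{\left(W \right)} \left(-138\right) = \left(-3 + \sqrt{-11}\right) + \left(-2\right) \left(-16\right) \left(-138\right) = \left(-3 + i \sqrt{11}\right) + 32 \left(-138\right) = \left(-3 + i \sqrt{11}\right) - 4416 = -4419 + i \sqrt{11}$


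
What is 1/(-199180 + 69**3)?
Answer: 1/129329 ≈ 7.7322e-6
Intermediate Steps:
1/(-199180 + 69**3) = 1/(-199180 + 328509) = 1/129329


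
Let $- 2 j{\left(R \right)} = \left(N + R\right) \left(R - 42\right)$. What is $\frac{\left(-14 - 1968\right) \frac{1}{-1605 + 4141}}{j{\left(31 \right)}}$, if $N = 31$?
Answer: $- \frac{991}{432388} \approx -0.0022919$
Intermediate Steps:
$j{\left(R \right)} = - \frac{\left(-42 + R\right) \left(31 + R\right)}{2}$ ($j{\left(R \right)} = - \frac{\left(31 + R\right) \left(R - 42\right)}{2} = - \frac{\left(31 + R\right) \left(-42 + R\right)}{2} = - \frac{\left(-42 + R\right) \left(31 + R\right)}{2}$)
$\frac{\left(-14 - 1968\right) \frac{1}{-1605 + 4141}}{j{\left(31 \right)}} = \frac{\left(-14 - 1968\right) \frac{1}{-1605 + 4141}}{651 - \frac{31^{2}}{2} + \frac{11}{2} \cdot 31} = \frac{\left(-1982\right) \frac{1}{2536}}{651 - \frac{961}{2} + \frac{341}{2}} = - \frac{991}{1268 \cdot 341} = \left(- \frac{991}{1268}\right) \frac{1}{341} = - \frac{991}{432388}$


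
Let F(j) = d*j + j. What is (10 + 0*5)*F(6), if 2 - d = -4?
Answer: 420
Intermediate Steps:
d = 6 (d = 2 - 1*(-4) = 2 + 4 = 6)
F(j) = 7*j (F(j) = 6*j + j = 7*j)
(10 + 0*5)*F(6) = (10 + 0*5)*(7*6) = (10 + 0)*42 = 10*42 = 420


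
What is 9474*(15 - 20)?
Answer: -47370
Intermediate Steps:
9474*(15 - 20) = 9474*(-5) = -47370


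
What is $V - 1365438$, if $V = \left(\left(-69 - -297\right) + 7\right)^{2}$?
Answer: $-1310213$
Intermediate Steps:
$V = 55225$ ($V = \left(\left(-69 + 297\right) + 7\right)^{2} = \left(228 + 7\right)^{2} = 235^{2} = 55225$)
$V - 1365438 = 55225 - 1365438 = -1310213$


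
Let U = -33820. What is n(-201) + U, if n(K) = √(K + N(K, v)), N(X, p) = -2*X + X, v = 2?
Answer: -33820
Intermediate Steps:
N(X, p) = -X
n(K) = 0 (n(K) = √(K - K) = √0 = 0)
n(-201) + U = 0 - 33820 = -33820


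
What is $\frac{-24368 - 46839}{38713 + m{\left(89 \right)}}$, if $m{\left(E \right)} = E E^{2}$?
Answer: $- \frac{71207}{743682} \approx -0.095749$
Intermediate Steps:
$m{\left(E \right)} = E^{3}$
$\frac{-24368 - 46839}{38713 + m{\left(89 \right)}} = \frac{-24368 - 46839}{38713 + 89^{3}} = - \frac{71207}{38713 + 704969} = - \frac{71207}{743682}$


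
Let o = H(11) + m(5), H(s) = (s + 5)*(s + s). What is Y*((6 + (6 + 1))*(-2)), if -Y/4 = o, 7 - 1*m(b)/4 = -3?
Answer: 40768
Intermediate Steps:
m(b) = 40 (m(b) = 28 - 4*(-3) = 28 + 12 = 40)
H(s) = 2*s*(5 + s) (H(s) = (5 + s)*(2*s) = 2*s*(5 + s))
o = 392 (o = 2*11*(5 + 11) + 40 = 2*11*16 + 40 = 352 + 40 = 392)
Y = -1568 (Y = -4*392 = -1568)
Y*((6 + (6 + 1))*(-2)) = -1568*(6 + (6 + 1))*(-2) = -1568*(6 + 7)*(-2) = -20384*(-2) = -1568*(-26) = 40768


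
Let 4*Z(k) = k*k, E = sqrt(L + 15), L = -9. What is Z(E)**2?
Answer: 9/4 ≈ 2.2500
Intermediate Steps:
E = sqrt(6) (E = sqrt(-9 + 15) = sqrt(6) ≈ 2.4495)
Z(k) = k**2/4 (Z(k) = (k*k)/4 = k**2/4)
Z(E)**2 = ((sqrt(6))**2/4)**2 = ((1/4)*6)**2 = (3/2)**2 = 9/4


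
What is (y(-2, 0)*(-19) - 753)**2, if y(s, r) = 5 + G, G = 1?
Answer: 751689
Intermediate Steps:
y(s, r) = 6 (y(s, r) = 5 + 1 = 6)
(y(-2, 0)*(-19) - 753)**2 = (6*(-19) - 753)**2 = (-114 - 753)**2 = (-867)**2 = 751689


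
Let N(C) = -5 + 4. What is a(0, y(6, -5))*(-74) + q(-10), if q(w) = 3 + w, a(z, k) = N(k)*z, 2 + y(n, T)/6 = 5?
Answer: -7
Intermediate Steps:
N(C) = -1
y(n, T) = 18 (y(n, T) = -12 + 6*5 = -12 + 30 = 18)
a(z, k) = -z
a(0, y(6, -5))*(-74) + q(-10) = -1*0*(-74) + (3 - 10) = 0*(-74) - 7 = 0 - 7 = -7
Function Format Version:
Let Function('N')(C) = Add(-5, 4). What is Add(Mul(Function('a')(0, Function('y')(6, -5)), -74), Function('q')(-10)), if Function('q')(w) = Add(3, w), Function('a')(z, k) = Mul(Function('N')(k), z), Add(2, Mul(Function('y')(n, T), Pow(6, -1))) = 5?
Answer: -7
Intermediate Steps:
Function('N')(C) = -1
Function('y')(n, T) = 18 (Function('y')(n, T) = Add(-12, Mul(6, 5)) = Add(-12, 30) = 18)
Function('a')(z, k) = Mul(-1, z)
Add(Mul(Function('a')(0, Function('y')(6, -5)), -74), Function('q')(-10)) = Add(Mul(Mul(-1, 0), -74), Add(3, -10)) = Add(Mul(0, -74), -7) = Add(0, -7) = -7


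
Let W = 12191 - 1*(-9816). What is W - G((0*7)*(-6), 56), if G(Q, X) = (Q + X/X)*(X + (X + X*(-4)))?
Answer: 22119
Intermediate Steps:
W = 22007 (W = 12191 + 9816 = 22007)
G(Q, X) = -2*X*(1 + Q) (G(Q, X) = (Q + 1)*(X + (X - 4*X)) = (1 + Q)*(X - 3*X) = (1 + Q)*(-2*X) = -2*X*(1 + Q))
W - G((0*7)*(-6), 56) = 22007 - (-2)*56*(1 + (0*7)*(-6)) = 22007 - (-2)*56*(1 + 0*(-6)) = 22007 - (-2)*56*(1 + 0) = 22007 - (-2)*56 = 22007 - 1*(-112) = 22007 + 112 = 22119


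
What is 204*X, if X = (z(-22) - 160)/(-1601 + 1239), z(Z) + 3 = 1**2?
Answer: 16524/181 ≈ 91.293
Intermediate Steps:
z(Z) = -2 (z(Z) = -3 + 1**2 = -3 + 1 = -2)
X = 81/181 (X = (-2 - 160)/(-1601 + 1239) = -162/(-362) = -162*(-1/362) = 81/181 ≈ 0.44751)
204*X = 204*(81/181) = 16524/181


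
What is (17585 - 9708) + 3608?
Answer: 11485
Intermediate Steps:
(17585 - 9708) + 3608 = 7877 + 3608 = 11485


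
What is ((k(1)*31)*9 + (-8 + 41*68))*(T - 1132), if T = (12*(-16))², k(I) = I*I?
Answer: 109304188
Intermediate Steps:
k(I) = I²
T = 36864 (T = (-192)² = 36864)
((k(1)*31)*9 + (-8 + 41*68))*(T - 1132) = ((1²*31)*9 + (-8 + 41*68))*(36864 - 1132) = ((1*31)*9 + (-8 + 2788))*35732 = (31*9 + 2780)*35732 = (279 + 2780)*35732 = 3059*35732 = 109304188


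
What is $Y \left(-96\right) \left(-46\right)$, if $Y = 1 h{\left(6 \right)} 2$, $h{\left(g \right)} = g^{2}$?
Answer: $317952$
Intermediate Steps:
$Y = 72$ ($Y = 1 \cdot 6^{2} \cdot 2 = 1 \cdot 36 \cdot 2 = 36 \cdot 2 = 72$)
$Y \left(-96\right) \left(-46\right) = 72 \left(-96\right) \left(-46\right) = \left(-6912\right) \left(-46\right) = 317952$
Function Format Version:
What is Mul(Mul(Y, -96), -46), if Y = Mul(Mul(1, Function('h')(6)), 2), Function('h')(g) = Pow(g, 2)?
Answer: 317952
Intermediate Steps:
Y = 72 (Y = Mul(Mul(1, Pow(6, 2)), 2) = Mul(Mul(1, 36), 2) = Mul(36, 2) = 72)
Mul(Mul(Y, -96), -46) = Mul(Mul(72, -96), -46) = Mul(-6912, -46) = 317952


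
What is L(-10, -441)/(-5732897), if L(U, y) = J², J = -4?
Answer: -16/5732897 ≈ -2.7909e-6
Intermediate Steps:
L(U, y) = 16 (L(U, y) = (-4)² = 16)
L(-10, -441)/(-5732897) = 16/(-5732897) = 16*(-1/5732897) = -16/5732897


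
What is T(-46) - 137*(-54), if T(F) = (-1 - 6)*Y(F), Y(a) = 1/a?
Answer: 340315/46 ≈ 7398.1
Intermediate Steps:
T(F) = -7/F (T(F) = (-1 - 6)/F = -7/F)
T(-46) - 137*(-54) = -7/(-46) - 137*(-54) = -7*(-1/46) + 7398 = 7/46 + 7398 = 340315/46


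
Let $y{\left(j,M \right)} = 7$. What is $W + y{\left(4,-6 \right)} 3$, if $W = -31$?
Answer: $-10$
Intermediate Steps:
$W + y{\left(4,-6 \right)} 3 = -31 + 7 \cdot 3 = -31 + 21 = -10$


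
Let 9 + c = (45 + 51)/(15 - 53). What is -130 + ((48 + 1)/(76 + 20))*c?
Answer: -82617/608 ≈ -135.88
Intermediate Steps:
c = -219/19 (c = -9 + (45 + 51)/(15 - 53) = -9 + 96/(-38) = -9 + 96*(-1/38) = -9 - 48/19 = -219/19 ≈ -11.526)
-130 + ((48 + 1)/(76 + 20))*c = -130 + ((48 + 1)/(76 + 20))*(-219/19) = -130 + (49/96)*(-219/19) = -130 - 3577/608 = -82617/608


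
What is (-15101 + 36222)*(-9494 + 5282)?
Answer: -88961652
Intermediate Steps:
(-15101 + 36222)*(-9494 + 5282) = 21121*(-4212) = -88961652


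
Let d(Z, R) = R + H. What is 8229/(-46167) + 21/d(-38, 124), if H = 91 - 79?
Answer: -49879/2092904 ≈ -0.023832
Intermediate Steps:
H = 12
d(Z, R) = 12 + R (d(Z, R) = R + 12 = 12 + R)
8229/(-46167) + 21/d(-38, 124) = 8229/(-46167) + 21/(12 + 124) = 8229*(-1/46167) + 21/136 = -2743/15389 + 21*(1/136) = -2743/15389 + 21/136 = -49879/2092904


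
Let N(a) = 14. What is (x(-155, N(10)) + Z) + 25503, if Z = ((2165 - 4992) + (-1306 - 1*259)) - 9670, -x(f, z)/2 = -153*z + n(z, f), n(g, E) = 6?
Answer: 15713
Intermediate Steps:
x(f, z) = -12 + 306*z (x(f, z) = -2*(-153*z + 6) = -2*(6 - 153*z) = -12 + 306*z)
Z = -14062 (Z = (-2827 + (-1306 - 259)) - 9670 = (-2827 - 1565) - 9670 = -4392 - 9670 = -14062)
(x(-155, N(10)) + Z) + 25503 = ((-12 + 306*14) - 14062) + 25503 = ((-12 + 4284) - 14062) + 25503 = (4272 - 14062) + 25503 = -9790 + 25503 = 15713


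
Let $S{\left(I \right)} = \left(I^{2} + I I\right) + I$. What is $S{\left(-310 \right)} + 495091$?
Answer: $686981$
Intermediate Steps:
$S{\left(I \right)} = I + 2 I^{2}$ ($S{\left(I \right)} = \left(I^{2} + I^{2}\right) + I = 2 I^{2} + I = I + 2 I^{2}$)
$S{\left(-310 \right)} + 495091 = - 310 \left(1 + 2 \left(-310\right)\right) + 495091 = - 310 \left(1 - 620\right) + 495091 = \left(-310\right) \left(-619\right) + 495091 = 191890 + 495091 = 686981$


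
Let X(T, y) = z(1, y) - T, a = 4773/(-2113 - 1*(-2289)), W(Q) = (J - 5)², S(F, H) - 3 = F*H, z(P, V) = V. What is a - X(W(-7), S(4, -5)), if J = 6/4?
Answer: 9921/176 ≈ 56.369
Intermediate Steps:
J = 3/2 (J = 6*(¼) = 3/2 ≈ 1.5000)
S(F, H) = 3 + F*H
W(Q) = 49/4 (W(Q) = (3/2 - 5)² = (-7/2)² = 49/4)
a = 4773/176 (a = 4773/(-2113 + 2289) = 4773/176 ≈ 27.119)
X(T, y) = y - T
a - X(W(-7), S(4, -5)) = 4773/176 - ((3 + 4*(-5)) - 1*49/4) = 4773/176 - ((3 - 20) - 49/4) = 4773/176 - (-17 - 49/4) = 4773/176 - 1*(-117/4) = 4773/176 + 117/4 = 9921/176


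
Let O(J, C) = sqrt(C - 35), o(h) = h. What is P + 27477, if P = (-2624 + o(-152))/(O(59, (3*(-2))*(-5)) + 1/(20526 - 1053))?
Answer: 3*(18009857*I + 178353207*sqrt(5))/(-I + 19473*sqrt(5)) ≈ 27477.0 + 1241.5*I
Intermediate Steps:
O(J, C) = sqrt(-35 + C)
P = -2776/(1/19473 + I*sqrt(5)) (P = (-2624 - 152)/(sqrt(-35 + (3*(-2))*(-5)) + 1/(20526 - 1053)) = -2776/(sqrt(-35 - 6*(-5)) + 1/19473) = -2776/(sqrt(-35 + 30) + 1/19473) = -2776/(sqrt(-5) + 1/19473) = -2776/(I*sqrt(5) + 1/19473) = -2776/(1/19473 + I*sqrt(5)) ≈ -0.028511 + 1241.5*I)
P + 27477 = 54057048*I/(-I + 19473*sqrt(5)) + 27477 = 27477 + 54057048*I/(-I + 19473*sqrt(5))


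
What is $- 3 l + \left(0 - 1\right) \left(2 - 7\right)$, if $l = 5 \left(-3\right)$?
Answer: $50$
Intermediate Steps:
$l = -15$
$- 3 l + \left(0 - 1\right) \left(2 - 7\right) = \left(-3\right) \left(-15\right) + \left(0 - 1\right) \left(2 - 7\right) = 45 - -5 = 45 + 5 = 50$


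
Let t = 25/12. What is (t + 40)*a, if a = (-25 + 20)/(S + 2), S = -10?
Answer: 2525/96 ≈ 26.302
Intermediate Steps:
a = 5/8 (a = (-25 + 20)/(-10 + 2) = -5/(-8) = -5*(-1/8) = 5/8 ≈ 0.62500)
t = 25/12 (t = 25*(1/12) = 25/12 ≈ 2.0833)
(t + 40)*a = (25/12 + 40)*(5/8) = (505/12)*(5/8) = 2525/96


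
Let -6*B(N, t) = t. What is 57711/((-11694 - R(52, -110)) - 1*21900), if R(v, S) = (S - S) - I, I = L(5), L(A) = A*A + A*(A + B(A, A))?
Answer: -346266/201289 ≈ -1.7202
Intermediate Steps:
B(N, t) = -t/6
L(A) = 11*A**2/6 (L(A) = A*A + A*(A - A/6) = A**2 + A*(5*A/6) = A**2 + 5*A**2/6 = 11*A**2/6)
I = 275/6 (I = (11/6)*5**2 = (11/6)*25 = 275/6 ≈ 45.833)
R(v, S) = -275/6 (R(v, S) = (S - S) - 1*275/6 = 0 - 275/6 = -275/6)
57711/((-11694 - R(52, -110)) - 1*21900) = 57711/((-11694 - 1*(-275/6)) - 1*21900) = 57711/((-11694 + 275/6) - 21900) = 57711/(-69889/6 - 21900) = 57711/(-201289/6) = 57711*(-6/201289) = -346266/201289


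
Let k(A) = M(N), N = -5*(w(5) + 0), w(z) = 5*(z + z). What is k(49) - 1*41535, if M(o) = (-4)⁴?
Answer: -41279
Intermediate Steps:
w(z) = 10*z (w(z) = 5*(2*z) = 10*z)
N = -250 (N = -5*(10*5 + 0) = -5*(50 + 0) = -5*50 = -250)
M(o) = 256
k(A) = 256
k(49) - 1*41535 = 256 - 1*41535 = 256 - 41535 = -41279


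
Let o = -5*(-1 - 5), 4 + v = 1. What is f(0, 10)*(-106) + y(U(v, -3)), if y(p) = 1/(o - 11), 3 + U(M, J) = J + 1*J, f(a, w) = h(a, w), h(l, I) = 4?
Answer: -8055/19 ≈ -423.95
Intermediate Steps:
v = -3 (v = -4 + 1 = -3)
f(a, w) = 4
U(M, J) = -3 + 2*J (U(M, J) = -3 + (J + 1*J) = -3 + (J + J) = -3 + 2*J)
o = 30 (o = -5*(-6) = 30)
y(p) = 1/19 (y(p) = 1/(30 - 11) = 1/19)
f(0, 10)*(-106) + y(U(v, -3)) = 4*(-106) + 1/19 = -424 + 1/19 = -8055/19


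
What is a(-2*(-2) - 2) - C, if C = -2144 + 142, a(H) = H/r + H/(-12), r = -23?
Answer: 276241/138 ≈ 2001.7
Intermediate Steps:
a(H) = -35*H/276 (a(H) = H/(-23) + H/(-12) = H*(-1/23) + H*(-1/12) = -H/23 - H/12 = -35*H/276)
C = -2002
a(-2*(-2) - 2) - C = -35*(-2*(-2) - 2)/276 - 1*(-2002) = -35*(4 - 2)/276 + 2002 = -35/276*2 + 2002 = -35/138 + 2002 = 276241/138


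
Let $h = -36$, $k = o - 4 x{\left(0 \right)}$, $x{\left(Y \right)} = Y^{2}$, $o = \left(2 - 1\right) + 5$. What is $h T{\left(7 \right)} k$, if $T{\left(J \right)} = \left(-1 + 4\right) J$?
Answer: $-4536$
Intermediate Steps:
$o = 6$ ($o = 1 + 5 = 6$)
$T{\left(J \right)} = 3 J$
$k = 6$ ($k = 6 - 4 \cdot 0^{2} = 6 - 0 = 6 + 0 = 6$)
$h T{\left(7 \right)} k = - 36 \cdot 3 \cdot 7 \cdot 6 = \left(-36\right) 21 \cdot 6 = \left(-756\right) 6 = -4536$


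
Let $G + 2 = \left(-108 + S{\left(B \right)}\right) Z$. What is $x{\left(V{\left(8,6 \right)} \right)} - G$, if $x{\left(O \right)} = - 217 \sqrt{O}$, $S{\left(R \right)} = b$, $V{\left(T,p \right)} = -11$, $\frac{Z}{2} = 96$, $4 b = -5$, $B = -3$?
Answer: $20978 - 217 i \sqrt{11} \approx 20978.0 - 719.71 i$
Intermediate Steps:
$b = - \frac{5}{4}$ ($b = \frac{1}{4} \left(-5\right) = - \frac{5}{4} \approx -1.25$)
$Z = 192$ ($Z = 2 \cdot 96 = 192$)
$S{\left(R \right)} = - \frac{5}{4}$
$G = -20978$ ($G = -2 + \left(-108 - \frac{5}{4}\right) 192 = -2 - 20976 = -20978$)
$x{\left(V{\left(8,6 \right)} \right)} - G = - 217 \sqrt{-11} - -20978 = - 217 i \sqrt{11} + 20978 = 20978 - 217 i \sqrt{11}$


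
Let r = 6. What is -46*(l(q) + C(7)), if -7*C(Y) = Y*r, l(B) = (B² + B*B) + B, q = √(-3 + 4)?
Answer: 138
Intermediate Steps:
q = 1 (q = √1 = 1)
l(B) = B + 2*B² (l(B) = (B² + B²) + B = 2*B² + B = B + 2*B²)
C(Y) = -6*Y/7 (C(Y) = -Y*6/7 = -6*Y/7)
-46*(l(q) + C(7)) = -46*(1*(1 + 2*1) - 6/7*7) = -46*(1*(1 + 2) - 6) = -46*(1*3 - 6) = -46*(3 - 6) = -46*(-3) = 138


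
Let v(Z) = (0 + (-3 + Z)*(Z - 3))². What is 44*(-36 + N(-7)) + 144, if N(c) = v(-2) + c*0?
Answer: 26060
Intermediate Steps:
v(Z) = (-3 + Z)⁴ (v(Z) = (0 + (-3 + Z)*(-3 + Z))² = (0 + (-3 + Z)²)² = ((-3 + Z)²)² = (-3 + Z)⁴)
N(c) = 625 (N(c) = (-3 - 2)⁴ + c*0 = (-5)⁴ + 0 = 625 + 0 = 625)
44*(-36 + N(-7)) + 144 = 44*(-36 + 625) + 144 = 44*589 + 144 = 25916 + 144 = 26060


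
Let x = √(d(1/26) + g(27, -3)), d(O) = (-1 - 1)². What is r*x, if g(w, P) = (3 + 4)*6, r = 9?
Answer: 9*√46 ≈ 61.041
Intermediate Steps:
g(w, P) = 42 (g(w, P) = 7*6 = 42)
d(O) = 4 (d(O) = (-2)² = 4)
x = √46 (x = √(4 + 42) = √46 ≈ 6.7823)
r*x = 9*√46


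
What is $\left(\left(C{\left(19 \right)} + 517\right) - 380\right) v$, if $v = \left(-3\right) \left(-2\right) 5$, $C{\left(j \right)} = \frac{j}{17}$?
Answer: $\frac{70440}{17} \approx 4143.5$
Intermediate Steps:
$C{\left(j \right)} = \frac{j}{17}$ ($C{\left(j \right)} = j \frac{1}{17} = \frac{j}{17}$)
$v = 30$ ($v = 6 \cdot 5 = 30$)
$\left(\left(C{\left(19 \right)} + 517\right) - 380\right) v = \left(\left(\frac{1}{17} \cdot 19 + 517\right) - 380\right) 30 = \left(\left(\frac{19}{17} + 517\right) - 380\right) 30 = \left(\frac{8808}{17} - 380\right) 30 = \frac{2348}{17} \cdot 30 = \frac{70440}{17}$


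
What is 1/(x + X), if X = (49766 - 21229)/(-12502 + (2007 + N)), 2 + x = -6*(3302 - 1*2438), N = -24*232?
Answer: -16063/83331255 ≈ -0.00019276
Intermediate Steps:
N = -5568
x = -5186 (x = -2 - 6*(3302 - 1*2438) = -2 - 6*(3302 - 2438) = -2 - 6*864 = -2 - 5184 = -5186)
X = -28537/16063 (X = (49766 - 21229)/(-12502 + (2007 - 5568)) = 28537/(-12502 - 3561) = 28537/(-16063) = 28537*(-1/16063) = -28537/16063 ≈ -1.7766)
1/(x + X) = 1/(-5186 - 28537/16063) = 1/(-83331255/16063) = -16063/83331255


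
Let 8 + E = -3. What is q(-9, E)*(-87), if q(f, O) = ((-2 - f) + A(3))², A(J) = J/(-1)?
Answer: -1392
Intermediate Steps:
E = -11 (E = -8 - 3 = -11)
A(J) = -J (A(J) = J*(-1) = -J)
q(f, O) = (-5 - f)² (q(f, O) = ((-2 - f) - 1*3)² = ((-2 - f) - 3)² = (-5 - f)²)
q(-9, E)*(-87) = (5 - 9)²*(-87) = (-4)²*(-87) = 16*(-87) = -1392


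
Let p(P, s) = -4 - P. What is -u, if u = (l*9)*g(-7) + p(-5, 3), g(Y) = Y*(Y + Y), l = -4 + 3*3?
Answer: -4411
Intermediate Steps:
l = 5 (l = -4 + 9 = 5)
g(Y) = 2*Y² (g(Y) = Y*(2*Y) = 2*Y²)
u = 4411 (u = (5*9)*(2*(-7)²) + (-4 - 1*(-5)) = 45*(2*49) + (-4 + 5) = 45*98 + 1 = 4410 + 1 = 4411)
-u = -1*4411 = -4411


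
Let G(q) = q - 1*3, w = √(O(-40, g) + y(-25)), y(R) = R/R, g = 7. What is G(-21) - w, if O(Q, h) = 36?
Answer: -24 - √37 ≈ -30.083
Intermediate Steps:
y(R) = 1
w = √37 (w = √(36 + 1) = √37 ≈ 6.0828)
G(q) = -3 + q (G(q) = q - 3 = -3 + q)
G(-21) - w = (-3 - 21) - √37 = -24 - √37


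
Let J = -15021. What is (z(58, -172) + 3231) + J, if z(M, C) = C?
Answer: -11962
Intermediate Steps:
(z(58, -172) + 3231) + J = (-172 + 3231) - 15021 = 3059 - 15021 = -11962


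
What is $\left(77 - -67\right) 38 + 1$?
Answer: $5473$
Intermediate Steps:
$\left(77 - -67\right) 38 + 1 = \left(77 + 67\right) 38 + 1 = 144 \cdot 38 + 1 = 5472 + 1 = 5473$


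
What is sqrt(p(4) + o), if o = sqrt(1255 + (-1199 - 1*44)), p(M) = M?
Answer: sqrt(4 + 2*sqrt(3)) ≈ 2.7321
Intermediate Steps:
o = 2*sqrt(3) (o = sqrt(1255 + (-1199 - 44)) = sqrt(1255 - 1243) = sqrt(12) = 2*sqrt(3) ≈ 3.4641)
sqrt(p(4) + o) = sqrt(4 + 2*sqrt(3))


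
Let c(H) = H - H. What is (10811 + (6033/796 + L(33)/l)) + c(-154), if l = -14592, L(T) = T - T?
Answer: 8611589/796 ≈ 10819.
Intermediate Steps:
L(T) = 0
c(H) = 0
(10811 + (6033/796 + L(33)/l)) + c(-154) = (10811 + (6033/796 + 0/(-14592))) + 0 = (10811 + (6033*(1/796) + 0*(-1/14592))) + 0 = (10811 + (6033/796 + 0)) + 0 = (10811 + 6033/796) + 0 = 8611589/796 + 0 = 8611589/796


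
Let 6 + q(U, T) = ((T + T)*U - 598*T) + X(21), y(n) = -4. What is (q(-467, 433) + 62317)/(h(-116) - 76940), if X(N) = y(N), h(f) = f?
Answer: 601049/77056 ≈ 7.8002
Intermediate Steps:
X(N) = -4
q(U, T) = -10 - 598*T + 2*T*U (q(U, T) = -6 + (((T + T)*U - 598*T) - 4) = -6 + (((2*T)*U - 598*T) - 4) = -6 + ((2*T*U - 598*T) - 4) = -6 + ((-598*T + 2*T*U) - 4) = -6 + (-4 - 598*T + 2*T*U) = -10 - 598*T + 2*T*U)
(q(-467, 433) + 62317)/(h(-116) - 76940) = ((-10 - 598*433 + 2*433*(-467)) + 62317)/(-116 - 76940) = ((-10 - 258934 - 404422) + 62317)/(-77056) = (-663366 + 62317)*(-1/77056) = -601049*(-1/77056) = 601049/77056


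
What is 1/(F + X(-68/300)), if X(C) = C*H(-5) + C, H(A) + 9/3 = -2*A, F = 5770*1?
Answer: 75/432614 ≈ 0.00017336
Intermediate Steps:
F = 5770
H(A) = -3 - 2*A
X(C) = 8*C (X(C) = C*(-3 - 2*(-5)) + C = C*(-3 + 10) + C = C*7 + C = 7*C + C = 8*C)
1/(F + X(-68/300)) = 1/(5770 + 8*(-68/300)) = 1/(5770 + 8*(-68*1/300)) = 1/(5770 + 8*(-17/75)) = 1/(5770 - 136/75) = 1/(432614/75) = 75/432614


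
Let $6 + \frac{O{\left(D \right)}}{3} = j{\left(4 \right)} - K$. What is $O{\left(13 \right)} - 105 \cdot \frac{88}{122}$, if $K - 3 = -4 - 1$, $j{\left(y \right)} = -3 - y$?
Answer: $- \frac{6633}{61} \approx -108.74$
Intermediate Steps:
$K = -2$ ($K = 3 - 5 = -2$)
$O{\left(D \right)} = -33$ ($O{\left(D \right)} = -18 + 3 \left(\left(-3 - 4\right) - -2\right) = -18 + 3 \left(\left(-3 - 4\right) + 2\right) = -18 + 3 \left(-7 + 2\right) = -18 + 3 \left(-5\right) = -18 - 15 = -33$)
$O{\left(13 \right)} - 105 \cdot \frac{88}{122} = -33 - 105 \cdot \frac{88}{122} = -33 - 105 \cdot 88 \cdot \frac{1}{122} = -33 - \frac{4620}{61} = - \frac{6633}{61}$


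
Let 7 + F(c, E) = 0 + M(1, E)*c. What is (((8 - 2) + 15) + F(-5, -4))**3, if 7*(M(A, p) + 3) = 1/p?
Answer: 545338513/21952 ≈ 24842.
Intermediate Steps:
M(A, p) = -3 + 1/(7*p)
F(c, E) = -7 + c*(-3 + 1/(7*E)) (F(c, E) = -7 + (0 + (-3 + 1/(7*E))*c) = -7 + (0 + c*(-3 + 1/(7*E))) = -7 + c*(-3 + 1/(7*E)))
(((8 - 2) + 15) + F(-5, -4))**3 = (((8 - 2) + 15) + (-7 - 3*(-5) + (1/7)*(-5)/(-4)))**3 = ((6 + 15) + (-7 + 15 + (1/7)*(-5)*(-1/4)))**3 = (21 + (-7 + 15 + 5/28))**3 = (21 + 229/28)**3 = (817/28)**3 = 545338513/21952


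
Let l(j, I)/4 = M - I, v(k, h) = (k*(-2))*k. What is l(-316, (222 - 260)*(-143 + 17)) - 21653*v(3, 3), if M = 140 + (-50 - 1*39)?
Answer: 370806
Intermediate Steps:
M = 51 (M = 140 + (-50 - 39) = 140 - 89 = 51)
v(k, h) = -2*k² (v(k, h) = (-2*k)*k = -2*k²)
l(j, I) = 204 - 4*I (l(j, I) = 4*(51 - I) = 204 - 4*I)
l(-316, (222 - 260)*(-143 + 17)) - 21653*v(3, 3) = (204 - 4*(222 - 260)*(-143 + 17)) - (-43306)*3² = (204 - (-152)*(-126)) - (-43306)*9 = (204 - 4*4788) - 21653*(-18) = (204 - 19152) + 389754 = -18948 + 389754 = 370806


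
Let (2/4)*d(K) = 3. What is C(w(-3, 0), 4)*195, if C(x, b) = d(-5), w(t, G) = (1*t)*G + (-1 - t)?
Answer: 1170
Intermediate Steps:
d(K) = 6 (d(K) = 2*3 = 6)
w(t, G) = -1 - t + G*t (w(t, G) = t*G + (-1 - t) = G*t + (-1 - t) = -1 - t + G*t)
C(x, b) = 6
C(w(-3, 0), 4)*195 = 6*195 = 1170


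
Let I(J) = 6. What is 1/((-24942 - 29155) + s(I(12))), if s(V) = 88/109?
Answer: -109/5896485 ≈ -1.8486e-5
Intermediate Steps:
s(V) = 88/109 (s(V) = 88*(1/109) = 88/109)
1/((-24942 - 29155) + s(I(12))) = 1/((-24942 - 29155) + 88/109) = 1/(-54097 + 88/109) = 1/(-5896485/109) = -109/5896485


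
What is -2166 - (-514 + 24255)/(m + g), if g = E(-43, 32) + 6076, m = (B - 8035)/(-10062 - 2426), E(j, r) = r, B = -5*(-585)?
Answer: -11823063338/5448701 ≈ -2169.9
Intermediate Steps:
B = 2925
m = 365/892 (m = (2925 - 8035)/(-10062 - 2426) = -5110/(-12488) = -5110*(-1/12488) = 365/892 ≈ 0.40919)
g = 6108 (g = 32 + 6076 = 6108)
-2166 - (-514 + 24255)/(m + g) = -2166 - (-514 + 24255)/(365/892 + 6108) = -2166 - 23741/5448701/892 = -2166 - 23741*892/5448701 = -2166 - 1*21176972/5448701 = -2166 - 21176972/5448701 = -11823063338/5448701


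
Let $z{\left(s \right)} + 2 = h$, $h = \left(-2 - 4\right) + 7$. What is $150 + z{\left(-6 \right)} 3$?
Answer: $147$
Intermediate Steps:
$h = 1$ ($h = -6 + 7 = 1$)
$z{\left(s \right)} = -1$ ($z{\left(s \right)} = -2 + 1 = -1$)
$150 + z{\left(-6 \right)} 3 = 150 - 3 = 147$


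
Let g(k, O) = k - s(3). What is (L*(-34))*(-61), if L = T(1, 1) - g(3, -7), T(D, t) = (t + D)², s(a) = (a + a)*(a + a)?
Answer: 76738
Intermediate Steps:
s(a) = 4*a² (s(a) = (2*a)*(2*a) = 4*a²)
g(k, O) = -36 + k (g(k, O) = k - 4*3² = k - 4*9 = k - 1*36 = k - 36 = -36 + k)
T(D, t) = (D + t)²
L = 37 (L = (1 + 1)² - (-36 + 3) = 2² - 1*(-33) = 4 + 33 = 37)
(L*(-34))*(-61) = (37*(-34))*(-61) = -1258*(-61) = 76738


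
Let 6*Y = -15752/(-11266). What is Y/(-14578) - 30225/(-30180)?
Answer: 248197312537/247831743732 ≈ 1.0015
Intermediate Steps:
Y = 3938/16899 (Y = (-15752/(-11266))/6 = (-15752*(-1/11266))/6 = (⅙)*(7876/5633) = 3938/16899 ≈ 0.23303)
Y/(-14578) - 30225/(-30180) = (3938/16899)/(-14578) - 30225/(-30180) = (3938/16899)*(-1/14578) - 30225*(-1/30180) = -1969/123176811 + 2015/2012 = 248197312537/247831743732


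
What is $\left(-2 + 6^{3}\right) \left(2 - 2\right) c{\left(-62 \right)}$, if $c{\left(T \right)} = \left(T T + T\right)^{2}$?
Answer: $0$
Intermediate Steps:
$c{\left(T \right)} = \left(T + T^{2}\right)^{2}$ ($c{\left(T \right)} = \left(T^{2} + T\right)^{2} = \left(T + T^{2}\right)^{2}$)
$\left(-2 + 6^{3}\right) \left(2 - 2\right) c{\left(-62 \right)} = \left(-2 + 6^{3}\right) \left(2 - 2\right) \left(-62\right)^{2} \left(1 - 62\right)^{2} = \left(-2 + 216\right) 0 \cdot 3844 \left(-61\right)^{2} = 214 \cdot 0 \cdot 3844 \cdot 3721 = 0 \cdot 14303524 = 0$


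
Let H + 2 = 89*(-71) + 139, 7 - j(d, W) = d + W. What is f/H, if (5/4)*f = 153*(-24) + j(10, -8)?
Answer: 7334/15455 ≈ 0.47454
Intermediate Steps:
j(d, W) = 7 - W - d (j(d, W) = 7 - (d + W) = 7 - (W + d) = 7 + (-W - d) = 7 - W - d)
H = -6182 (H = -2 + (89*(-71) + 139) = -2 + (-6319 + 139) = -2 - 6180 = -6182)
f = -14668/5 (f = 4*(153*(-24) + (7 - 1*(-8) - 1*10))/5 = 4*(-3672 + (7 + 8 - 10))/5 = 4*(-3672 + 5)/5 = (⅘)*(-3667) = -14668/5 ≈ -2933.6)
f/H = -14668/5/(-6182) = -14668/5*(-1/6182) = 7334/15455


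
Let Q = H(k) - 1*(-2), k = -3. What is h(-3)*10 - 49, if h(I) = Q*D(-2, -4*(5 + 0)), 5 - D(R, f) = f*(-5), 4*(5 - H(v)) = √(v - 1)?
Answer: -6699 + 475*I ≈ -6699.0 + 475.0*I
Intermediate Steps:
H(v) = 5 - √(-1 + v)/4 (H(v) = 5 - √(v - 1)/4 = 5 - √(-1 + v)/4)
D(R, f) = 5 + 5*f (D(R, f) = 5 - f*(-5) = 5 - (-5)*f = 5 + 5*f)
Q = 7 - I/2 (Q = (5 - √(-1 - 3)/4) - 1*(-2) = (5 - I/2) + 2 = 7 - I/2 ≈ 7.0 - 0.5*I)
h(I) = -665 + 95*I/2 (h(I) = (7 - I/2)*(5 + 5*(-4*(5 + 0))) = (7 - I/2)*(5 + 5*(-4*5)) = (7 - I/2)*(5 + 5*(-20)) = (7 - I/2)*(5 - 100) = (7 - I/2)*(-95) = -665 + 95*I/2)
h(-3)*10 - 49 = (-665 + 95*I/2)*10 - 49 = (-6650 + 475*I) - 49 = -6699 + 475*I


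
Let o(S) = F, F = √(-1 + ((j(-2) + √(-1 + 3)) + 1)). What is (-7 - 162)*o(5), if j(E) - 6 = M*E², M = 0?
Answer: -169*√(6 + √2) ≈ -460.17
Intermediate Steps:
j(E) = 6 (j(E) = 6 + 0*E² = 6 + 0 = 6)
F = √(6 + √2) (F = √(-1 + ((6 + √(-1 + 3)) + 1)) = √(-1 + ((6 + √2) + 1)) = √(-1 + (7 + √2)) = √(6 + √2) ≈ 2.7229)
o(S) = √(6 + √2)
(-7 - 162)*o(5) = (-7 - 162)*√(6 + √2) = -169*√(6 + √2)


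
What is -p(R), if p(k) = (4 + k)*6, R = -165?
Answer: 966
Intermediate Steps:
p(k) = 24 + 6*k
-p(R) = -(24 + 6*(-165)) = -(24 - 990) = -1*(-966) = 966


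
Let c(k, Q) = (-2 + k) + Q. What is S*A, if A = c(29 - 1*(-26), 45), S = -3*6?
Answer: -1764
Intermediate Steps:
S = -18
c(k, Q) = -2 + Q + k
A = 98 (A = -2 + 45 + (29 - 1*(-26)) = -2 + 45 + (29 + 26) = -2 + 45 + 55 = 98)
S*A = -18*98 = -1764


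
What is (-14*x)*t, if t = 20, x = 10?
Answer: -2800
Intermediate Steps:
(-14*x)*t = -14*10*20 = -140*20 = -2800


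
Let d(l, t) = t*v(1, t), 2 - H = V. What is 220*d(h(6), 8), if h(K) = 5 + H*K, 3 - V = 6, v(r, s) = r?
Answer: 1760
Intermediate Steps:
V = -3 (V = 3 - 1*6 = 3 - 6 = -3)
H = 5 (H = 2 - 1*(-3) = 2 + 3 = 5)
h(K) = 5 + 5*K
d(l, t) = t (d(l, t) = t*1 = t)
220*d(h(6), 8) = 220*8 = 1760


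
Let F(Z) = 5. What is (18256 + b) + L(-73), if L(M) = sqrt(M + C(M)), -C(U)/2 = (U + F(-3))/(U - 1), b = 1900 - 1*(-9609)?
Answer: 29765 + I*sqrt(102453)/37 ≈ 29765.0 + 8.6509*I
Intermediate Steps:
b = 11509 (b = 1900 + 9609 = 11509)
C(U) = -2*(5 + U)/(-1 + U) (C(U) = -2*(U + 5)/(U - 1) = -2*(5 + U)/(-1 + U))
L(M) = sqrt(M + 2*(-5 - M)/(-1 + M))
(18256 + b) + L(-73) = (18256 + 11509) + sqrt((-10 + (-73)**2 - 3*(-73))/(-1 - 73)) = 29765 + sqrt((-10 + 5329 + 219)/(-74)) = 29765 + sqrt(-1/74*5538) = 29765 + sqrt(-2769/37) = 29765 + I*sqrt(102453)/37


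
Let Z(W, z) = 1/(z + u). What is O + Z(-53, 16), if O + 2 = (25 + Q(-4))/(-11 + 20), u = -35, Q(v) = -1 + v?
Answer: 29/171 ≈ 0.16959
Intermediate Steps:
O = 2/9 (O = -2 + (25 + (-1 - 4))/(-11 + 20) = -2 + (25 - 5)/9 = -2 + 20*(⅑) = -2 + 20/9 = 2/9 ≈ 0.22222)
Z(W, z) = 1/(-35 + z) (Z(W, z) = 1/(z - 35) = 1/(-35 + z))
O + Z(-53, 16) = 2/9 + 1/(-35 + 16) = 2/9 + 1/(-19) = 2/9 - 1/19 = 29/171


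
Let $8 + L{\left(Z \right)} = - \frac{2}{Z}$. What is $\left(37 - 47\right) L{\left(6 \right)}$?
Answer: $\frac{250}{3} \approx 83.333$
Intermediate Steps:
$L{\left(Z \right)} = -8 - \frac{2}{Z}$
$\left(37 - 47\right) L{\left(6 \right)} = \left(37 - 47\right) \left(-8 - \frac{2}{6}\right) = - 10 \left(-8 - \frac{1}{3}\right) = \left(-10\right) \left(- \frac{25}{3}\right) = \frac{250}{3}$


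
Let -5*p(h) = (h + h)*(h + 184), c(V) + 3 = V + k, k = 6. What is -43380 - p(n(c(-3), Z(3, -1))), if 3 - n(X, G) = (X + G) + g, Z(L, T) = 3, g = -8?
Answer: -213828/5 ≈ -42766.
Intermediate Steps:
c(V) = 3 + V (c(V) = -3 + (V + 6) = -3 + (6 + V) = 3 + V)
n(X, G) = 11 - G - X (n(X, G) = 3 - ((X + G) - 8) = 3 - ((G + X) - 8) = 3 - (-8 + G + X) = 3 + (8 - G - X) = 11 - G - X)
p(h) = -2*h*(184 + h)/5 (p(h) = -(h + h)*(h + 184)/5 = -2*h*(184 + h)/5)
-43380 - p(n(c(-3), Z(3, -1))) = -43380 - (-2)*(11 - 1*3 - (3 - 3))*(184 + (11 - 1*3 - (3 - 3)))/5 = -43380 - (-2)*(11 - 3 - 1*0)*(184 + (11 - 3 - 1*0))/5 = -43380 - (-2)*(11 - 3 + 0)*(184 + (11 - 3 + 0))/5 = -43380 - (-2)*8*(184 + 8)/5 = -43380 - (-2)*8*192/5 = -43380 - 1*(-3072/5) = -43380 + 3072/5 = -213828/5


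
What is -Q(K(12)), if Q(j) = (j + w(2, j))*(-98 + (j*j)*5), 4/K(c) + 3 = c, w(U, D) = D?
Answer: 62864/729 ≈ 86.233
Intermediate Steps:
K(c) = 4/(-3 + c)
Q(j) = 2*j*(-98 + 5*j²) (Q(j) = (j + j)*(-98 + (j*j)*5) = (2*j)*(-98 + j²*5) = (2*j)*(-98 + 5*j²) = 2*j*(-98 + 5*j²))
-Q(K(12)) = -(-784/(-3 + 12) + 10*(4/(-3 + 12))³) = -(-784/9 + 10*(4/9)³) = -(-784/9 + 10*(4*(⅑))³) = -(-196*4/9 + 10*(4/9)³) = -(-784/9 + 10*(64/729)) = -(-784/9 + 640/729) = -1*(-62864/729) = 62864/729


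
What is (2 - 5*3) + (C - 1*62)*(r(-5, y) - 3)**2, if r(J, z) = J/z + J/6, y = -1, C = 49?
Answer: -1105/36 ≈ -30.694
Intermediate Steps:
r(J, z) = J/6 + J/z (r(J, z) = J/z + J*(1/6) = J/z + J/6 = J/6 + J/z)
(2 - 5*3) + (C - 1*62)*(r(-5, y) - 3)**2 = (2 - 5*3) + (49 - 1*62)*(((1/6)*(-5) - 5/(-1)) - 3)**2 = (2 - 15) + (49 - 62)*((-5/6 - 5*(-1)) - 3)**2 = -13 - 13*((-5/6 + 5) - 3)**2 = -13 - 13*(25/6 - 3)**2 = -13 - 13*(7/6)**2 = -13 - 13*49/36 = -13 - 637/36 = -1105/36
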